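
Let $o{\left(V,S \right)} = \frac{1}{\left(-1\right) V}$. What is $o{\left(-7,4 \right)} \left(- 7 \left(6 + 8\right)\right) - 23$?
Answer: $-37$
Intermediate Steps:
$o{\left(V,S \right)} = - \frac{1}{V}$
$o{\left(-7,4 \right)} \left(- 7 \left(6 + 8\right)\right) - 23 = - \frac{1}{-7} \left(- 7 \left(6 + 8\right)\right) - 23 = \left(-1\right) \left(- \frac{1}{7}\right) \left(\left(-7\right) 14\right) - 23 = \frac{1}{7} \left(-98\right) - 23 = -14 - 23 = -37$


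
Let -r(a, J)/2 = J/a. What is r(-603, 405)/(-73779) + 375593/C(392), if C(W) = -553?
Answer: -618876246073/911195243 ≈ -679.19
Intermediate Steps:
r(a, J) = -2*J/a
r(-603, 405)/(-73779) + 375593/C(392) = -2*405/(-603)/(-73779) + 375593/(-553) = -2*405*(-1/603)*(-1/73779) + 375593*(-1/553) = (90/67)*(-1/73779) - 375593/553 = -30/1647731 - 375593/553 = -618876246073/911195243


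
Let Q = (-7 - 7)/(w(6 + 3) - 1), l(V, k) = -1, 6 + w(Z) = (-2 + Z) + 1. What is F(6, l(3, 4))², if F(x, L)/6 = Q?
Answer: 7056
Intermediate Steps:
w(Z) = -7 + Z (w(Z) = -6 + ((-2 + Z) + 1) = -6 + (-1 + Z) = -7 + Z)
Q = -14 (Q = (-7 - 7)/((-7 + (6 + 3)) - 1) = -14/((-7 + 9) - 1) = -14/(2 - 1) = -14/1 = -14*1 = -14)
F(x, L) = -84 (F(x, L) = 6*(-14) = -84)
F(6, l(3, 4))² = (-84)² = 7056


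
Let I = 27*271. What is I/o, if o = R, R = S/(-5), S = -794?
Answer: 36585/794 ≈ 46.077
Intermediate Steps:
R = 794/5 (R = -794/(-5) = -⅕*(-794) = 794/5 ≈ 158.80)
I = 7317
o = 794/5 ≈ 158.80
I/o = 7317/(794/5) = 7317*(5/794) = 36585/794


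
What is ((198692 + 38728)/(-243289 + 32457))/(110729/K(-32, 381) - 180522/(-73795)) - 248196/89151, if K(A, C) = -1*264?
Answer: -8847417175688684858/3181042265892431023 ≈ -2.7813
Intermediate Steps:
K(A, C) = -264
((198692 + 38728)/(-243289 + 32457))/(110729/K(-32, 381) - 180522/(-73795)) - 248196/89151 = ((198692 + 38728)/(-243289 + 32457))/(110729/(-264) - 180522/(-73795)) - 248196/89151 = (237420/(-210832))/(110729*(-1/264) - 180522*(-1/73795)) - 248196*1/89151 = (237420*(-1/210832))/(-110729/264 + 180522/73795) - 82732/29717 = -59355/(52708*(-8123588747/19481880)) - 82732/29717 = -59355/52708*(-19481880/8123588747) - 82732/29717 = 289086746850/107044528919219 - 82732/29717 = -8847417175688684858/3181042265892431023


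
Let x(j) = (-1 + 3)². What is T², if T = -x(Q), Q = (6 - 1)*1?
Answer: 16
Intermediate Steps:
Q = 5 (Q = 5*1 = 5)
x(j) = 4 (x(j) = 2² = 4)
T = -4 (T = -1*4 = -4)
T² = (-4)² = 16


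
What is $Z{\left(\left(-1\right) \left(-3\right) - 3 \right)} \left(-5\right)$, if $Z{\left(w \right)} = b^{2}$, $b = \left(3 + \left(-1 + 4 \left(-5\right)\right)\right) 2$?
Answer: $-6480$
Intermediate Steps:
$b = -36$ ($b = \left(3 - 21\right) 2 = \left(-18\right) 2 = -36$)
$Z{\left(w \right)} = 1296$ ($Z{\left(w \right)} = \left(-36\right)^{2} = 1296$)
$Z{\left(\left(-1\right) \left(-3\right) - 3 \right)} \left(-5\right) = 1296 \left(-5\right) = -6480$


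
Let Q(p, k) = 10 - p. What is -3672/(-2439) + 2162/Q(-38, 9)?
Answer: 302743/6504 ≈ 46.547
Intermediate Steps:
-3672/(-2439) + 2162/Q(-38, 9) = -3672/(-2439) + 2162/(10 - 1*(-38)) = -3672*(-1/2439) + 2162/(10 + 38) = 408/271 + 2162/48 = 408/271 + 2162*(1/48) = 408/271 + 1081/24 = 302743/6504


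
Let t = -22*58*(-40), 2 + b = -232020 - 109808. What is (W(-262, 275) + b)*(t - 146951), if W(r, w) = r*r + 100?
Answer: 26191951346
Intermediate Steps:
b = -341830 (b = -2 + (-232020 - 109808) = -2 - 341828 = -341830)
W(r, w) = 100 + r**2 (W(r, w) = r**2 + 100 = 100 + r**2)
t = 51040 (t = -1276*(-40) = 51040)
(W(-262, 275) + b)*(t - 146951) = ((100 + (-262)**2) - 341830)*(51040 - 146951) = ((100 + 68644) - 341830)*(-95911) = (68744 - 341830)*(-95911) = -273086*(-95911) = 26191951346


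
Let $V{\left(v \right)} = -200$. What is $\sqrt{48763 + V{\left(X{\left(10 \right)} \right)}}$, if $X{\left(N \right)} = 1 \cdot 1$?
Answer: $\sqrt{48563} \approx 220.37$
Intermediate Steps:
$X{\left(N \right)} = 1$
$\sqrt{48763 + V{\left(X{\left(10 \right)} \right)}} = \sqrt{48763 - 200} = \sqrt{48563}$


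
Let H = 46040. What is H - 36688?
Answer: 9352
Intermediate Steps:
H - 36688 = 46040 - 36688 = 9352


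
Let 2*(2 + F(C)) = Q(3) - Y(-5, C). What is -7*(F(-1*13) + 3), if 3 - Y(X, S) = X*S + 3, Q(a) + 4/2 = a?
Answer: -238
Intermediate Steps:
Q(a) = -2 + a
Y(X, S) = -S*X (Y(X, S) = 3 - (X*S + 3) = 3 - (S*X + 3) = 3 - (3 + S*X) = 3 + (-3 - S*X) = -S*X)
F(C) = -3/2 - 5*C/2 (F(C) = -2 + ((-2 + 3) - (-1)*C*(-5))/2 = -2 + (1 - 5*C)/2 = -2 + (½ - 5*C/2) = -3/2 - 5*C/2)
-7*(F(-1*13) + 3) = -7*((-3/2 - (-5)*13/2) + 3) = -7*((-3/2 - 5/2*(-13)) + 3) = -7*((-3/2 + 65/2) + 3) = -7*(31 + 3) = -7*34 = -238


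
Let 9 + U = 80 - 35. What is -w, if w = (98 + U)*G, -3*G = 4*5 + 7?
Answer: 1206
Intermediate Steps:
U = 36 (U = -9 + (80 - 35) = -9 + 45 = 36)
G = -9 (G = -(4*5 + 7)/3 = -(20 + 7)/3 = -⅓*27 = -9)
w = -1206 (w = (98 + 36)*(-9) = 134*(-9) = -1206)
-w = -1*(-1206) = 1206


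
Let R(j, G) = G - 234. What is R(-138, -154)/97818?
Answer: -194/48909 ≈ -0.0039665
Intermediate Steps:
R(j, G) = -234 + G
R(-138, -154)/97818 = (-234 - 154)/97818 = -388*1/97818 = -194/48909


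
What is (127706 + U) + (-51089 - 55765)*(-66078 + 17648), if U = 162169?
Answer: 5175229095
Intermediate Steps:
(127706 + U) + (-51089 - 55765)*(-66078 + 17648) = (127706 + 162169) + (-51089 - 55765)*(-66078 + 17648) = 289875 - 106854*(-48430) = 289875 + 5174939220 = 5175229095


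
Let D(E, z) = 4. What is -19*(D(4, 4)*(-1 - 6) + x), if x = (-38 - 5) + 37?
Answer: 646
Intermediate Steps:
x = -6 (x = -43 + 37 = -6)
-19*(D(4, 4)*(-1 - 6) + x) = -19*(4*(-1 - 6) - 6) = -19*(4*(-7) - 6) = -19*(-28 - 6) = -19*(-34) = 646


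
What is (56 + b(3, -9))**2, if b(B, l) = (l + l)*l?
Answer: 47524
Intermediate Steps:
b(B, l) = 2*l**2 (b(B, l) = (2*l)*l = 2*l**2)
(56 + b(3, -9))**2 = (56 + 2*(-9)**2)**2 = (56 + 2*81)**2 = (56 + 162)**2 = 218**2 = 47524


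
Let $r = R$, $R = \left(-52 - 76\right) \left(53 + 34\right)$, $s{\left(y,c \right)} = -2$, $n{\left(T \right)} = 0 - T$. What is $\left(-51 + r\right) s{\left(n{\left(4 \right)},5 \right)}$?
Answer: $22374$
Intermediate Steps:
$n{\left(T \right)} = - T$
$R = -11136$ ($R = \left(-128\right) 87 = -11136$)
$r = -11136$
$\left(-51 + r\right) s{\left(n{\left(4 \right)},5 \right)} = \left(-51 - 11136\right) \left(-2\right) = \left(-11187\right) \left(-2\right) = 22374$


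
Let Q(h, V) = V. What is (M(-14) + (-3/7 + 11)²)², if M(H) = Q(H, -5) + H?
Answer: 20657025/2401 ≈ 8603.5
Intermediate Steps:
M(H) = -5 + H
(M(-14) + (-3/7 + 11)²)² = ((-5 - 14) + (-3/7 + 11)²)² = (-19 + (-3*⅐ + 11)²)² = (-19 + (-3/7 + 11)²)² = (-19 + (74/7)²)² = (-19 + 5476/49)² = (4545/49)² = 20657025/2401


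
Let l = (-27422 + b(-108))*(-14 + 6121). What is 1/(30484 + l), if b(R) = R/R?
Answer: -1/167429563 ≈ -5.9727e-9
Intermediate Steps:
b(R) = 1
l = -167460047 (l = (-27422 + 1)*(-14 + 6121) = -27421*6107 = -167460047)
1/(30484 + l) = 1/(30484 - 167460047) = 1/(-167429563) = -1/167429563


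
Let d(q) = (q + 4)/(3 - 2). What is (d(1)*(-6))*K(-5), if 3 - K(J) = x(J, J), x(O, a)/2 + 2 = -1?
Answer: -270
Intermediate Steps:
x(O, a) = -6 (x(O, a) = -4 + 2*(-1) = -4 - 2 = -6)
K(J) = 9 (K(J) = 3 - 1*(-6) = 3 + 6 = 9)
d(q) = 4 + q (d(q) = (4 + q)/1 = (4 + q)*1 = 4 + q)
(d(1)*(-6))*K(-5) = ((4 + 1)*(-6))*9 = (5*(-6))*9 = -30*9 = -270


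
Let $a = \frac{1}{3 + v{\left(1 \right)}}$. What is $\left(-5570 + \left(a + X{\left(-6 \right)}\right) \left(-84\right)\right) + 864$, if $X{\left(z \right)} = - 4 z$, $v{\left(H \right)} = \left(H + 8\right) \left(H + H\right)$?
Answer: $-6726$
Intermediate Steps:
$v{\left(H \right)} = 2 H \left(8 + H\right)$ ($v{\left(H \right)} = \left(8 + H\right) 2 H = 2 H \left(8 + H\right)$)
$a = \frac{1}{21}$ ($a = \frac{1}{3 + 2 \cdot 1 \left(8 + 1\right)} = \frac{1}{3 + 2 \cdot 1 \cdot 9} = \frac{1}{3 + 18} = \frac{1}{21} \approx 0.047619$)
$\left(-5570 + \left(a + X{\left(-6 \right)}\right) \left(-84\right)\right) + 864 = \left(-5570 + \left(\frac{1}{21} - -24\right) \left(-84\right)\right) + 864 = \left(-5570 + \left(\frac{1}{21} + 24\right) \left(-84\right)\right) + 864 = \left(-5570 + \frac{505}{21} \left(-84\right)\right) + 864 = \left(-5570 - 2020\right) + 864 = -7590 + 864 = -6726$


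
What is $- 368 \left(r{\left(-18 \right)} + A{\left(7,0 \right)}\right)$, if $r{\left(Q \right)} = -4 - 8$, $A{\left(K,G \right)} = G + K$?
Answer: $1840$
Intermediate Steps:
$r{\left(Q \right)} = -12$ ($r{\left(Q \right)} = -4 - 8 = -12$)
$- 368 \left(r{\left(-18 \right)} + A{\left(7,0 \right)}\right) = - 368 \left(-12 + \left(0 + 7\right)\right) = - 368 \left(-12 + 7\right) = \left(-368\right) \left(-5\right) = 1840$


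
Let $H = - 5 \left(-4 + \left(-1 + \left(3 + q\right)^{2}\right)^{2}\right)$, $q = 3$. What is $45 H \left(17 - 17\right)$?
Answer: $0$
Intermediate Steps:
$H = -6105$ ($H = - 5 \left(-4 + \left(-1 + \left(3 + 3\right)^{2}\right)^{2}\right) = - 5 \left(-4 + \left(-1 + 6^{2}\right)^{2}\right) = - 5 \left(-4 + \left(-1 + 36\right)^{2}\right) = - 5 \left(-4 + 35^{2}\right) = - 5 \left(-4 + 1225\right) = \left(-5\right) 1221 = -6105$)
$45 H \left(17 - 17\right) = 45 \left(-6105\right) \left(17 - 17\right) = \left(-274725\right) 0 = 0$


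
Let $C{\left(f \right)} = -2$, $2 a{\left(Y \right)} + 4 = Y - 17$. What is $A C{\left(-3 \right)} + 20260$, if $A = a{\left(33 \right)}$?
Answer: $20248$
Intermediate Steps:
$a{\left(Y \right)} = - \frac{21}{2} + \frac{Y}{2}$ ($a{\left(Y \right)} = -2 + \frac{Y - 17}{2} = -2 + \frac{-17 + Y}{2} = -2 + \left(- \frac{17}{2} + \frac{Y}{2}\right) = - \frac{21}{2} + \frac{Y}{2}$)
$A = 6$ ($A = - \frac{21}{2} + \frac{1}{2} \cdot 33 = - \frac{21}{2} + \frac{33}{2} = 6$)
$A C{\left(-3 \right)} + 20260 = 6 \left(-2\right) + 20260 = -12 + 20260 = 20248$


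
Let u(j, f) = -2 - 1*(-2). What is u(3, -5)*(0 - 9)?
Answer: 0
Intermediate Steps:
u(j, f) = 0 (u(j, f) = -2 + 2 = 0)
u(3, -5)*(0 - 9) = 0*(0 - 9) = 0*(-9) = 0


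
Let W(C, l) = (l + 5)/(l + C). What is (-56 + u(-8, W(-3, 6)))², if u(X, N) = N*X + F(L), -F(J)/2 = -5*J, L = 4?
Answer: 18496/9 ≈ 2055.1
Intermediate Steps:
F(J) = 10*J (F(J) = -(-10)*J = 10*J)
W(C, l) = (5 + l)/(C + l)
u(X, N) = 40 + N*X (u(X, N) = N*X + 10*4 = N*X + 40 = 40 + N*X)
(-56 + u(-8, W(-3, 6)))² = (-56 + (40 + ((5 + 6)/(-3 + 6))*(-8)))² = (-56 + (40 + (11/3)*(-8)))² = (-56 + (40 - 88/3))² = (-56 + 32/3)² = (-136/3)² = 18496/9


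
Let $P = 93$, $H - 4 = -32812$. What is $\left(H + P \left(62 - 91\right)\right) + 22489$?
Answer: $-13016$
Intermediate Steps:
$H = -32808$ ($H = 4 - 32812 = -32808$)
$\left(H + P \left(62 - 91\right)\right) + 22489 = \left(-32808 + 93 \left(62 - 91\right)\right) + 22489 = \left(-32808 + 93 \left(-29\right)\right) + 22489 = \left(-32808 - 2697\right) + 22489 = -35505 + 22489 = -13016$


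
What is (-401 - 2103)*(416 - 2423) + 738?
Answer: 5026266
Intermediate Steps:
(-401 - 2103)*(416 - 2423) + 738 = -2504*(-2007) + 738 = 5025528 + 738 = 5026266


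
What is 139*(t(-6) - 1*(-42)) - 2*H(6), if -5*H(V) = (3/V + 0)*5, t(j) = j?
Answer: 5005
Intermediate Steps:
H(V) = -3/V (H(V) = -(3/V + 0)*5/5 = -3/V*5/5 = -3/V)
139*(t(-6) - 1*(-42)) - 2*H(6) = 139*(-6 - 1*(-42)) - (-6)/6 = 139*(-6 + 42) - (-6)/6 = 139*36 - 2*(-½) = 5004 + 1 = 5005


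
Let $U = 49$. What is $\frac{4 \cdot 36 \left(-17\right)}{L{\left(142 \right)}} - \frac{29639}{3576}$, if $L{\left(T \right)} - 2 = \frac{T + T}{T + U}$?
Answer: $- \frac{93986819}{132312} \approx -710.34$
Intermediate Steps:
$L{\left(T \right)} = 2 + \frac{2 T}{49 + T}$ ($L{\left(T \right)} = 2 + \frac{T + T}{T + 49} = 2 + \frac{2 T}{49 + T}$)
$\frac{4 \cdot 36 \left(-17\right)}{L{\left(142 \right)}} - \frac{29639}{3576} = \frac{4 \cdot 36 \left(-17\right)}{2 \frac{1}{49 + 142} \left(49 + 2 \cdot 142\right)} - \frac{29639}{3576} = \frac{144 \left(-17\right)}{2 \cdot \frac{1}{191} \left(49 + 284\right)} - \frac{29639}{3576} = - \frac{2448}{2 \cdot \frac{1}{191} \cdot 333} - \frac{29639}{3576} = - \frac{2448}{\frac{666}{191}} - \frac{29639}{3576} = \left(-2448\right) \frac{191}{666} - \frac{29639}{3576} = - \frac{25976}{37} - \frac{29639}{3576} = - \frac{93986819}{132312}$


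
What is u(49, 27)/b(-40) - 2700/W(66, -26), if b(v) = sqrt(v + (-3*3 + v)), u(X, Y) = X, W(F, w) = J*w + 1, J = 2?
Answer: 900/17 - 49*I*sqrt(89)/89 ≈ 52.941 - 5.194*I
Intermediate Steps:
W(F, w) = 1 + 2*w (W(F, w) = 2*w + 1 = 1 + 2*w)
b(v) = sqrt(-9 + 2*v) (b(v) = sqrt(v + (-9 + v)) = sqrt(-9 + 2*v))
u(49, 27)/b(-40) - 2700/W(66, -26) = 49/(sqrt(-9 + 2*(-40))) - 2700/(1 + 2*(-26)) = 49/(sqrt(-9 - 80)) - 2700/(1 - 52) = 49/(sqrt(-89)) - 2700/(-51) = 49/((I*sqrt(89))) - 2700*(-1/51) = 49*(-I*sqrt(89)/89) + 900/17 = -49*I*sqrt(89)/89 + 900/17 = 900/17 - 49*I*sqrt(89)/89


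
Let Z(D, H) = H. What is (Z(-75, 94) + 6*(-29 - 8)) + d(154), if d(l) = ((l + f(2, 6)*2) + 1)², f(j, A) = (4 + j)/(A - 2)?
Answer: 24836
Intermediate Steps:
f(j, A) = (4 + j)/(-2 + A)
d(l) = (4 + l)² (d(l) = ((l + ((4 + 2)/(-2 + 6))*2) + 1)² = ((l + (6/4)*2) + 1)² = ((l + ((¼)*6)*2) + 1)² = ((l + (3/2)*2) + 1)² = ((l + 3) + 1)² = ((3 + l) + 1)² = (4 + l)²)
(Z(-75, 94) + 6*(-29 - 8)) + d(154) = (94 + 6*(-29 - 8)) + (4 + 154)² = (94 + 6*(-37)) + 158² = (94 - 222) + 24964 = -128 + 24964 = 24836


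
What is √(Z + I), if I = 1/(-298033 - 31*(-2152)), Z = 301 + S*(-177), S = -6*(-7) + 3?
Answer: I*√410096080465545/231321 ≈ 87.544*I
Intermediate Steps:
S = 45 (S = 42 + 3 = 45)
Z = -7664 (Z = 301 + 45*(-177) = 301 - 7965 = -7664)
I = -1/231321 (I = 1/(-298033 + 66712) = 1/(-231321) = -1/231321 ≈ -4.3230e-6)
√(Z + I) = √(-7664 - 1/231321) = √(-1772844145/231321) = I*√410096080465545/231321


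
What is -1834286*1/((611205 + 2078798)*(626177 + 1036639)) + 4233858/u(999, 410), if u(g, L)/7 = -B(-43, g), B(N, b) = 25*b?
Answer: -1052109033220213463/43443818526301200 ≈ -24.218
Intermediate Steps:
u(g, L) = -175*g (u(g, L) = 7*(-25*g) = -175*g)
-1834286*1/((611205 + 2078798)*(626177 + 1036639)) + 4233858/u(999, 410) = -1834286*1/((611205 + 2078798)*(626177 + 1036639)) + 4233858/((-175*999)) = -1834286/(2690003*1662816) + 4233858/(-174825) = -1834286/4472980028448 + 4233858*(-1/174825) = -1834286*1/4472980028448 - 1411286/58275 = -917143/2236490014224 - 1411286/58275 = -1052109033220213463/43443818526301200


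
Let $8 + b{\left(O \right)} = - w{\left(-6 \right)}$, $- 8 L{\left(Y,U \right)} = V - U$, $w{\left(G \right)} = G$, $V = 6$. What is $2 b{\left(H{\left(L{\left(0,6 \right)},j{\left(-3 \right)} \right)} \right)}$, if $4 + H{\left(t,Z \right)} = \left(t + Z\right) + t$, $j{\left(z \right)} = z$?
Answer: $-4$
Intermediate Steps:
$L{\left(Y,U \right)} = - \frac{3}{4} + \frac{U}{8}$ ($L{\left(Y,U \right)} = - \frac{6 - U}{8} = - \frac{3}{4} + \frac{U}{8}$)
$H{\left(t,Z \right)} = -4 + Z + 2 t$ ($H{\left(t,Z \right)} = -4 + \left(\left(t + Z\right) + t\right) = -4 + \left(\left(Z + t\right) + t\right) = -4 + \left(Z + 2 t\right) = -4 + Z + 2 t$)
$b{\left(O \right)} = -2$ ($b{\left(O \right)} = -8 - -6 = -8 + 6 = -2$)
$2 b{\left(H{\left(L{\left(0,6 \right)},j{\left(-3 \right)} \right)} \right)} = 2 \left(-2\right) = -4$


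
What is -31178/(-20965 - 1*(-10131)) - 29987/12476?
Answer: 32048785/67582492 ≈ 0.47422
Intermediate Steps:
-31178/(-20965 - 1*(-10131)) - 29987/12476 = -31178/(-20965 + 10131) - 29987*1/12476 = -31178/(-10834) - 29987/12476 = -31178*(-1/10834) - 29987/12476 = 15589/5417 - 29987/12476 = 32048785/67582492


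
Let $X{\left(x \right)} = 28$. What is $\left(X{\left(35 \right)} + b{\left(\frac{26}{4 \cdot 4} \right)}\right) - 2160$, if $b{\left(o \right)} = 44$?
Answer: $-2088$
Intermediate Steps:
$\left(X{\left(35 \right)} + b{\left(\frac{26}{4 \cdot 4} \right)}\right) - 2160 = \left(28 + 44\right) - 2160 = 72 - 2160 = -2088$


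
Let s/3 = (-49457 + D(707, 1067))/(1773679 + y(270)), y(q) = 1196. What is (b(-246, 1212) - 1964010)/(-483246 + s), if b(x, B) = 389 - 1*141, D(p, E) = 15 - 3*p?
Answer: 1161810693250/285900466313 ≈ 4.0637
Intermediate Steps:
s = -51563/591625 (s = 3*((-49457 + (15 - 3*707))/(1773679 + 1196)) = 3*((-49457 + (15 - 2121))/1774875) = 3*((-49457 - 2106)*(1/1774875)) = 3*(-51563*1/1774875) = 3*(-51563/1774875) = -51563/591625 ≈ -0.087155)
b(x, B) = 248 (b(x, B) = 389 - 141 = 248)
(b(-246, 1212) - 1964010)/(-483246 + s) = (248 - 1964010)/(-483246 - 51563/591625) = -1963762/(-285900466313/591625) = -1963762*(-591625/285900466313) = 1161810693250/285900466313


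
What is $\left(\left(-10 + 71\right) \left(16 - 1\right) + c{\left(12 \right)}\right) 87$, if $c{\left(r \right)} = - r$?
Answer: $78561$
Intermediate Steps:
$\left(\left(-10 + 71\right) \left(16 - 1\right) + c{\left(12 \right)}\right) 87 = \left(\left(-10 + 71\right) \left(16 - 1\right) - 12\right) 87 = \left(61 \cdot 15 - 12\right) 87 = \left(915 - 12\right) 87 = 903 \cdot 87 = 78561$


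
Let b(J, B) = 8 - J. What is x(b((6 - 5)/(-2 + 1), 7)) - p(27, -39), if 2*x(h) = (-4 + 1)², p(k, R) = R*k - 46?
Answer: 2207/2 ≈ 1103.5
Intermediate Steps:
p(k, R) = -46 + R*k
x(h) = 9/2 (x(h) = (-4 + 1)²/2 = (½)*(-3)² = (½)*9 = 9/2)
x(b((6 - 5)/(-2 + 1), 7)) - p(27, -39) = 9/2 - (-46 - 39*27) = 9/2 - (-46 - 1053) = 9/2 - 1*(-1099) = 9/2 + 1099 = 2207/2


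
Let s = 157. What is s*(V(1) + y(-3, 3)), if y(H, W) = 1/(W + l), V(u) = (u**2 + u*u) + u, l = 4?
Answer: 3454/7 ≈ 493.43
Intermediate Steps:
V(u) = u + 2*u**2 (V(u) = (u**2 + u**2) + u = 2*u**2 + u = u + 2*u**2)
y(H, W) = 1/(4 + W) (y(H, W) = 1/(W + 4) = 1/(4 + W))
s*(V(1) + y(-3, 3)) = 157*(1*(1 + 2*1) + 1/(4 + 3)) = 157*(1*(1 + 2) + 1/7) = 157*(1*3 + 1/7) = 157*(3 + 1/7) = 157*(22/7) = 3454/7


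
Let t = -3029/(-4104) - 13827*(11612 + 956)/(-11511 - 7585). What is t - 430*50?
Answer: -11042193019/890568 ≈ -12399.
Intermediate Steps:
t = 8105018981/890568 (t = -3029*(-1/4104) - 13827/((-19096/12568)) = 3029/4104 - 13827/((-19096*1/12568)) = 3029/4104 - 13827/(-2387/1571) = 3029/4104 - 13827*(-1571/2387) = 3029/4104 + 1974747/217 = 8105018981/890568 ≈ 9101.0)
t - 430*50 = 8105018981/890568 - 430*50 = 8105018981/890568 - 21500 = -11042193019/890568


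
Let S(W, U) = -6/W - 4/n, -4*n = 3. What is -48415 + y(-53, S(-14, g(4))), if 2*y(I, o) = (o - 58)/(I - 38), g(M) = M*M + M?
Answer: -185041033/3822 ≈ -48415.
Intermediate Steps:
g(M) = M + M² (g(M) = M² + M = M + M²)
n = -¾ (n = -¼*3 = -¾ ≈ -0.75000)
S(W, U) = 16/3 - 6/W (S(W, U) = -6/W - 4/(-¾) = -6/W - 4*(-4/3) = -6/W + 16/3 = 16/3 - 6/W)
y(I, o) = (-58 + o)/(2*(-38 + I)) (y(I, o) = ((o - 58)/(I - 38))/2 = ((-58 + o)/(-38 + I))/2 = (-58 + o)/(2*(-38 + I)))
-48415 + y(-53, S(-14, g(4))) = -48415 + (-58 + (16/3 - 6/(-14)))/(2*(-38 - 53)) = -48415 + (½)*(-58 + (16/3 - 6*(-1/14)))/(-91) = -48415 + (½)*(-1/91)*(-58 + (16/3 + 3/7)) = -48415 + (½)*(-1/91)*(-58 + 121/21) = -48415 + (½)*(-1/91)*(-1097/21) = -48415 + 1097/3822 = -185041033/3822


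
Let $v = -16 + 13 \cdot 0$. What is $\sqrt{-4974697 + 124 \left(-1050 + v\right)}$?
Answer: $i \sqrt{5106881} \approx 2259.8 i$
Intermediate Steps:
$v = -16$ ($v = -16 + 0 = -16$)
$\sqrt{-4974697 + 124 \left(-1050 + v\right)} = \sqrt{-4974697 + 124 \left(-1050 - 16\right)} = \sqrt{-4974697 + 124 \left(-1066\right)} = \sqrt{-4974697 - 132184} = \sqrt{-5106881} = i \sqrt{5106881}$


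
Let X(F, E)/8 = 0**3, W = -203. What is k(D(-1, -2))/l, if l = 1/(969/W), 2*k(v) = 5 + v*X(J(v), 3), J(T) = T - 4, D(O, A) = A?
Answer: -4845/406 ≈ -11.934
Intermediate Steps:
J(T) = -4 + T
X(F, E) = 0 (X(F, E) = 8*0**3 = 8*0 = 0)
k(v) = 5/2 (k(v) = (5 + v*0)/2 = (5 + 0)/2 = (1/2)*5 = 5/2)
l = -203/969 (l = 1/(969/(-203)) = 1/(969*(-1/203)) = 1/(-969/203) = -203/969 ≈ -0.20949)
k(D(-1, -2))/l = 5/(2*(-203/969)) = (5/2)*(-969/203) = -4845/406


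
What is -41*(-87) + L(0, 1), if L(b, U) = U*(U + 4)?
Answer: 3572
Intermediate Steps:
L(b, U) = U*(4 + U)
-41*(-87) + L(0, 1) = -41*(-87) + 1*(4 + 1) = 3567 + 1*5 = 3567 + 5 = 3572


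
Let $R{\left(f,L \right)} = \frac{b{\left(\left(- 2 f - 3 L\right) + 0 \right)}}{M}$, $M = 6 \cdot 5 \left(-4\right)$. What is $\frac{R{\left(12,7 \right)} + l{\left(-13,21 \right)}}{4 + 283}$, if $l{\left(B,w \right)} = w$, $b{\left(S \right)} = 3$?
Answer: $\frac{839}{11480} \approx 0.073084$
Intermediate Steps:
$M = -120$ ($M = 30 \left(-4\right) = -120$)
$R{\left(f,L \right)} = - \frac{1}{40}$ ($R{\left(f,L \right)} = \frac{3}{-120} = 3 \left(- \frac{1}{120}\right) = - \frac{1}{40}$)
$\frac{R{\left(12,7 \right)} + l{\left(-13,21 \right)}}{4 + 283} = \frac{- \frac{1}{40} + 21}{4 + 283} = \frac{839}{40 \cdot 287} = \frac{839}{40} \cdot \frac{1}{287} = \frac{839}{11480}$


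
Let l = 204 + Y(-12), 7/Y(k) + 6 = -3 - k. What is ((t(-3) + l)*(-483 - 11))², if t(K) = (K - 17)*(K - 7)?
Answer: 362627978596/9 ≈ 4.0292e+10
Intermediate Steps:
Y(k) = 7/(-9 - k) (Y(k) = 7/(-6 + (-3 - k)) = 7/(-9 - k))
t(K) = (-17 + K)*(-7 + K)
l = 619/3 (l = 204 - 7/(9 - 12) = 204 - 7/(-3) = 204 - 7*(-⅓) = 204 + 7/3 = 619/3 ≈ 206.33)
((t(-3) + l)*(-483 - 11))² = (((119 + (-3)² - 24*(-3)) + 619/3)*(-483 - 11))² = (((119 + 9 + 72) + 619/3)*(-494))² = ((200 + 619/3)*(-494))² = ((1219/3)*(-494))² = (-602186/3)² = 362627978596/9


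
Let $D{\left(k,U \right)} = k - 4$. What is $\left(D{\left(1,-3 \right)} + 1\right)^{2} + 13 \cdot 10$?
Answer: $134$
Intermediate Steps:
$D{\left(k,U \right)} = -4 + k$
$\left(D{\left(1,-3 \right)} + 1\right)^{2} + 13 \cdot 10 = \left(\left(-4 + 1\right) + 1\right)^{2} + 13 \cdot 10 = \left(-3 + 1\right)^{2} + 130 = \left(-2\right)^{2} + 130 = 4 + 130 = 134$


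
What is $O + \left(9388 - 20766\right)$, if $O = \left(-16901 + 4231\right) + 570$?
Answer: $-23478$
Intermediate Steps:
$O = -12100$ ($O = -12670 + 570 = -12100$)
$O + \left(9388 - 20766\right) = -12100 + \left(9388 - 20766\right) = -12100 - 11378 = -23478$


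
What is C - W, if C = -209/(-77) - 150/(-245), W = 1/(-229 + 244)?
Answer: 2396/735 ≈ 3.2599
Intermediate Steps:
W = 1/15 ≈ 0.066667
C = 163/49 (C = -209*(-1/77) - 150*(-1/245) = 19/7 + 30/49 = 163/49 ≈ 3.3265)
C - W = 163/49 - 1*1/15 = 163/49 - 1/15 = 2396/735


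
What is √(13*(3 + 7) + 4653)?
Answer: √4783 ≈ 69.159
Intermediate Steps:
√(13*(3 + 7) + 4653) = √(13*10 + 4653) = √(130 + 4653) = √4783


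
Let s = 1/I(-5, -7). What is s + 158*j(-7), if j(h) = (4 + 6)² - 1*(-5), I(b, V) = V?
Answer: 116129/7 ≈ 16590.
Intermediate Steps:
j(h) = 105 (j(h) = 10² + 5 = 100 + 5 = 105)
s = -⅐ (s = 1/(-7) = -⅐ ≈ -0.14286)
s + 158*j(-7) = -⅐ + 158*105 = -⅐ + 16590 = 116129/7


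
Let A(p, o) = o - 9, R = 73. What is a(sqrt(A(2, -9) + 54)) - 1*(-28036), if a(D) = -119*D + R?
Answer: 27395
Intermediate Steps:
A(p, o) = -9 + o
a(D) = 73 - 119*D (a(D) = -119*D + 73 = 73 - 119*D)
a(sqrt(A(2, -9) + 54)) - 1*(-28036) = (73 - 119*sqrt((-9 - 9) + 54)) - 1*(-28036) = (73 - 119*sqrt(-18 + 54)) + 28036 = (73 - 119*sqrt(36)) + 28036 = (73 - 119*6) + 28036 = (73 - 714) + 28036 = -641 + 28036 = 27395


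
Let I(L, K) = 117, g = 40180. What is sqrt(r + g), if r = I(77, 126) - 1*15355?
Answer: sqrt(24942) ≈ 157.93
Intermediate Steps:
r = -15238 (r = 117 - 1*15355 = 117 - 15355 = -15238)
sqrt(r + g) = sqrt(-15238 + 40180) = sqrt(24942)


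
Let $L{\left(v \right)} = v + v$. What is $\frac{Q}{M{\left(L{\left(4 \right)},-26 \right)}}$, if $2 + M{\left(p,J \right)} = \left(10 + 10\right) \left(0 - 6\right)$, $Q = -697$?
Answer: $\frac{697}{122} \approx 5.7131$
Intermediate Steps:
$L{\left(v \right)} = 2 v$
$M{\left(p,J \right)} = -122$ ($M{\left(p,J \right)} = -2 + \left(10 + 10\right) \left(0 - 6\right) = -2 + 20 \left(-6\right) = -2 - 120 = -122$)
$\frac{Q}{M{\left(L{\left(4 \right)},-26 \right)}} = - \frac{697}{-122} = \left(-697\right) \left(- \frac{1}{122}\right) = \frac{697}{122}$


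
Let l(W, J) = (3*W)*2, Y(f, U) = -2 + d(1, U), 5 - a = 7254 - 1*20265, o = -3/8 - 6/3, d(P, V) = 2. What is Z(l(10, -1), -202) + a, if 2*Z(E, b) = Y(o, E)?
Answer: 13016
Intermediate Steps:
o = -19/8 (o = -3*1/8 - 6*1/3 = -3/8 - 2 = -19/8 ≈ -2.3750)
a = 13016 (a = 5 - (7254 - 1*20265) = 5 - (7254 - 20265) = 5 - 1*(-13011) = 5 + 13011 = 13016)
Y(f, U) = 0 (Y(f, U) = -2 + 2 = 0)
l(W, J) = 6*W
Z(E, b) = 0 (Z(E, b) = (1/2)*0 = 0)
Z(l(10, -1), -202) + a = 0 + 13016 = 13016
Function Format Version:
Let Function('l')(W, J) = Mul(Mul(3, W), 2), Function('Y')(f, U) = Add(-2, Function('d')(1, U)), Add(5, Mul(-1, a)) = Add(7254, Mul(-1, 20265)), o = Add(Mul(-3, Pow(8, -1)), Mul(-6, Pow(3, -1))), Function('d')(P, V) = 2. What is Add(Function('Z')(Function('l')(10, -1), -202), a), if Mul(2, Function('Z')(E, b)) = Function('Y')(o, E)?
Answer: 13016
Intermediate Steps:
o = Rational(-19, 8) (o = Add(Mul(-3, Rational(1, 8)), Mul(-6, Rational(1, 3))) = Add(Rational(-3, 8), -2) = Rational(-19, 8) ≈ -2.3750)
a = 13016 (a = Add(5, Mul(-1, Add(7254, Mul(-1, 20265)))) = Add(5, Mul(-1, Add(7254, -20265))) = Add(5, Mul(-1, -13011)) = Add(5, 13011) = 13016)
Function('Y')(f, U) = 0 (Function('Y')(f, U) = Add(-2, 2) = 0)
Function('l')(W, J) = Mul(6, W)
Function('Z')(E, b) = 0 (Function('Z')(E, b) = Mul(Rational(1, 2), 0) = 0)
Add(Function('Z')(Function('l')(10, -1), -202), a) = Add(0, 13016) = 13016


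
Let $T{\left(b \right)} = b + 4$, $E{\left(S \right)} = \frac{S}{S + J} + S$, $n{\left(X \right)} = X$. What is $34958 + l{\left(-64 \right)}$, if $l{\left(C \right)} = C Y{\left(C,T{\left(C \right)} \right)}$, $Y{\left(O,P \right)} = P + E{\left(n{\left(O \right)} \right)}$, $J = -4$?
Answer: $\frac{728174}{17} \approx 42834.0$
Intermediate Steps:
$E{\left(S \right)} = S + \frac{S}{-4 + S}$ ($E{\left(S \right)} = \frac{S}{S - 4} + S = \frac{S}{-4 + S} + S = S + \frac{S}{-4 + S}$)
$T{\left(b \right)} = 4 + b$
$Y{\left(O,P \right)} = P + \frac{O \left(-3 + O\right)}{-4 + O}$
$l{\left(C \right)} = \frac{C \left(C \left(-3 + C\right) + \left(-4 + C\right) \left(4 + C\right)\right)}{-4 + C}$ ($l{\left(C \right)} = C \frac{C \left(-3 + C\right) + \left(4 + C\right) \left(-4 + C\right)}{-4 + C} = C \frac{C \left(-3 + C\right) + \left(-4 + C\right) \left(4 + C\right)}{-4 + C} = \frac{C \left(C \left(-3 + C\right) + \left(-4 + C\right) \left(4 + C\right)\right)}{-4 + C}$)
$34958 + l{\left(-64 \right)} = 34958 - \frac{64 \left(-16 - -192 + 2 \left(-64\right)^{2}\right)}{-4 - 64} = 34958 - \frac{64 \left(-16 + 192 + 2 \cdot 4096\right)}{-68} = 34958 - - \frac{16 \left(-16 + 192 + 8192\right)}{17} = 34958 - \left(- \frac{16}{17}\right) 8368 = 34958 + \frac{133888}{17} = \frac{728174}{17}$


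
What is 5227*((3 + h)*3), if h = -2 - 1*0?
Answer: 15681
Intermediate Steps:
h = -2 (h = -2 + 0 = -2)
5227*((3 + h)*3) = 5227*((3 - 2)*3) = 5227*(1*3) = 5227*3 = 15681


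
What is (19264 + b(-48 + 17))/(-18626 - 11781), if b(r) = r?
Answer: -19233/30407 ≈ -0.63252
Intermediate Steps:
(19264 + b(-48 + 17))/(-18626 - 11781) = (19264 + (-48 + 17))/(-18626 - 11781) = (19264 - 31)/(-30407) = 19233*(-1/30407) = -19233/30407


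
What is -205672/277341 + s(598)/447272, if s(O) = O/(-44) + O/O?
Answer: -2023886012705/2729031002544 ≈ -0.74161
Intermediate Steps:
s(O) = 1 - O/44 (s(O) = O*(-1/44) + 1 = -O/44 + 1 = 1 - O/44)
-205672/277341 + s(598)/447272 = -205672/277341 + (1 - 1/44*598)/447272 = -205672*1/277341 + (1 - 299/22)*(1/447272) = -205672/277341 - 277/22*1/447272 = -205672/277341 - 277/9839984 = -2023886012705/2729031002544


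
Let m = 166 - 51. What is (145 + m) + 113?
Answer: 373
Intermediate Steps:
m = 115
(145 + m) + 113 = (145 + 115) + 113 = 260 + 113 = 373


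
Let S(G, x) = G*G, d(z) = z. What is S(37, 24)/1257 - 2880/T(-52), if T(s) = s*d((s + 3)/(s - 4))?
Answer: 7364899/114387 ≈ 64.386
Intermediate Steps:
T(s) = s*(3 + s)/(-4 + s) (T(s) = s*((s + 3)/(s - 4)) = s*((3 + s)/(-4 + s)) = s*(3 + s)/(-4 + s))
S(G, x) = G²
S(37, 24)/1257 - 2880/T(-52) = 37²/1257 - 2880*(-(-4 - 52)/(52*(3 - 52))) = 1369*(1/1257) - 2880/((-52*(-49)/(-56))) = 1369/1257 - 2880/((-52*(-1/56)*(-49))) = 1369/1257 - 2880/(-91/2) = 1369/1257 - 2880*(-2/91) = 1369/1257 + 5760/91 = 7364899/114387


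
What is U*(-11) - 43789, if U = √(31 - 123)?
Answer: -43789 - 22*I*√23 ≈ -43789.0 - 105.51*I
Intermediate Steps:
U = 2*I*√23 (U = √(-92) = 2*I*√23 ≈ 9.5917*I)
U*(-11) - 43789 = (2*I*√23)*(-11) - 43789 = -22*I*√23 - 43789 = -43789 - 22*I*√23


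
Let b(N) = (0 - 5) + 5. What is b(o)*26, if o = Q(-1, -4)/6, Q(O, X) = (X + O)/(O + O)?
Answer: 0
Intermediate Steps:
Q(O, X) = (O + X)/(2*O) (Q(O, X) = (O + X)/((2*O)) = (O + X)*(1/(2*O)) = (O + X)/(2*O))
o = 5/12 (o = ((½)*(-1 - 4)/(-1))/6 = ((½)*(-1)*(-5))*(⅙) = (5/2)*(⅙) = 5/12 ≈ 0.41667)
b(N) = 0 (b(N) = -5 + 5 = 0)
b(o)*26 = 0*26 = 0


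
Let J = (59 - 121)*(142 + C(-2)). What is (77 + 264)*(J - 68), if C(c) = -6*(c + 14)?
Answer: -1503128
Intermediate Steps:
C(c) = -84 - 6*c (C(c) = -6*(14 + c) = -84 - 6*c)
J = -4340 (J = (59 - 121)*(142 + (-84 - 6*(-2))) = -62*(142 + (-84 + 12)) = -62*(142 - 72) = -62*70 = -4340)
(77 + 264)*(J - 68) = (77 + 264)*(-4340 - 68) = 341*(-4408) = -1503128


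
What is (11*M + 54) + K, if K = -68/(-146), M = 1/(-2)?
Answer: 7149/146 ≈ 48.966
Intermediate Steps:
M = -½ ≈ -0.50000
K = 34/73 (K = -68*(-1/146) = 34/73 ≈ 0.46575)
(11*M + 54) + K = (11*(-½) + 54) + 34/73 = (-11/2 + 54) + 34/73 = 97/2 + 34/73 = 7149/146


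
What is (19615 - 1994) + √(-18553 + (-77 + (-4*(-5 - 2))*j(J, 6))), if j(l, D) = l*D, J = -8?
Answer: 17621 + I*√19974 ≈ 17621.0 + 141.33*I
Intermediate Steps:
j(l, D) = D*l
(19615 - 1994) + √(-18553 + (-77 + (-4*(-5 - 2))*j(J, 6))) = (19615 - 1994) + √(-18553 + (-77 + (-4*(-5 - 2))*(6*(-8)))) = 17621 + √(-18553 + (-77 - 4*(-7)*(-48))) = 17621 + √(-18553 + (-77 + 28*(-48))) = 17621 + √(-18553 + (-77 - 1344)) = 17621 + √(-18553 - 1421) = 17621 + √(-19974) = 17621 + I*√19974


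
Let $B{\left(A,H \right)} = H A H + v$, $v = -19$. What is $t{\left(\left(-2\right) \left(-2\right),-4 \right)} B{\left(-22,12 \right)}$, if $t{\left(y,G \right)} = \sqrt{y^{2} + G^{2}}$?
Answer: $- 12748 \sqrt{2} \approx -18028.0$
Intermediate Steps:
$t{\left(y,G \right)} = \sqrt{G^{2} + y^{2}}$
$B{\left(A,H \right)} = -19 + A H^{2}$ ($B{\left(A,H \right)} = H A H - 19 = A H H - 19 = A H^{2} - 19 = -19 + A H^{2}$)
$t{\left(\left(-2\right) \left(-2\right),-4 \right)} B{\left(-22,12 \right)} = \sqrt{\left(-4\right)^{2} + \left(\left(-2\right) \left(-2\right)\right)^{2}} \left(-19 - 22 \cdot 12^{2}\right) = \sqrt{16 + 4^{2}} \left(-19 - 3168\right) = \sqrt{16 + 16} \left(-19 - 3168\right) = \sqrt{32} \left(-3187\right) = 4 \sqrt{2} \left(-3187\right) = - 12748 \sqrt{2}$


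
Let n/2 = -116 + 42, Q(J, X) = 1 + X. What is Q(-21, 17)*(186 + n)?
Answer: 684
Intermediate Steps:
n = -148 (n = 2*(-116 + 42) = 2*(-74) = -148)
Q(-21, 17)*(186 + n) = (1 + 17)*(186 - 148) = 18*38 = 684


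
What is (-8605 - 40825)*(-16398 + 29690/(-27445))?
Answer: 4449419700800/5489 ≈ 8.1061e+8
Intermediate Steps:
(-8605 - 40825)*(-16398 + 29690/(-27445)) = -49430*(-16398 + 29690*(-1/27445)) = -49430*(-16398 - 5938/5489) = -49430*(-90014560/5489) = 4449419700800/5489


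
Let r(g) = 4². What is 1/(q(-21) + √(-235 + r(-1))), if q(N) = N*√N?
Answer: I/(-√219 + 21*√21) ≈ 0.01228*I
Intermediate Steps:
r(g) = 16
q(N) = N^(3/2)
1/(q(-21) + √(-235 + r(-1))) = 1/((-21)^(3/2) + √(-235 + 16)) = 1/(-21*I*√21 + √(-219)) = 1/(-21*I*√21 + I*√219) = 1/(I*√219 - 21*I*√21)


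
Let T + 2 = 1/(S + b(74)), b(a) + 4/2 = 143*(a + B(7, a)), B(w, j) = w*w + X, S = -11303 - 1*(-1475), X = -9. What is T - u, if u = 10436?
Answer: -67554735/6472 ≈ -10438.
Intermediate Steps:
S = -9828 (S = -11303 + 1475 = -9828)
B(w, j) = -9 + w² (B(w, j) = w*w - 9 = w² - 9 = -9 + w²)
b(a) = 5718 + 143*a (b(a) = -2 + 143*(a + (-9 + 7²)) = -2 + 143*(a + (-9 + 49)) = -2 + 143*(a + 40) = -2 + 143*(40 + a) = -2 + (5720 + 143*a) = 5718 + 143*a)
T = -12943/6472 (T = -2 + 1/(-9828 + (5718 + 143*74)) = -2 + 1/(-9828 + (5718 + 10582)) = -2 + 1/(-9828 + 16300) = -2 + 1/6472 = -12943/6472 ≈ -1.9998)
T - u = -12943/6472 - 1*10436 = -12943/6472 - 10436 = -67554735/6472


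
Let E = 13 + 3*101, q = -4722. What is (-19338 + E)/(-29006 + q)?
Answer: 9511/16864 ≈ 0.56398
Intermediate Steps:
E = 316 (E = 13 + 303 = 316)
(-19338 + E)/(-29006 + q) = (-19338 + 316)/(-29006 - 4722) = -19022/(-33728) = -19022*(-1/33728) = 9511/16864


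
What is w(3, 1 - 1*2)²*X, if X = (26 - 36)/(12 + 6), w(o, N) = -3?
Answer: -5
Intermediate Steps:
X = -5/9 (X = -10/18 = -10*1/18 = -5/9 ≈ -0.55556)
w(3, 1 - 1*2)²*X = (-3)²*(-5/9) = 9*(-5/9) = -5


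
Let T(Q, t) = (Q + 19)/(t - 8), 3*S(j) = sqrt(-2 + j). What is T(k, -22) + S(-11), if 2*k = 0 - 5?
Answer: -11/20 + I*sqrt(13)/3 ≈ -0.55 + 1.2019*I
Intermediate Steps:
k = -5/2 (k = (0 - 5)/2 = (1/2)*(-5) = -5/2 ≈ -2.5000)
S(j) = sqrt(-2 + j)/3
T(Q, t) = (19 + Q)/(-8 + t)
T(k, -22) + S(-11) = (19 - 5/2)/(-8 - 22) + sqrt(-2 - 11)/3 = (33/2)/(-30) + sqrt(-13)/3 = -1/30*33/2 + (I*sqrt(13))/3 = -11/20 + I*sqrt(13)/3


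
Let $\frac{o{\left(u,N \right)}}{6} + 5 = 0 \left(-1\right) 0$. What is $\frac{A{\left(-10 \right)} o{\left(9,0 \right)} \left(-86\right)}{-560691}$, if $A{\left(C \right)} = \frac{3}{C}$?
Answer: $\frac{86}{62299} \approx 0.0013804$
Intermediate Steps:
$o{\left(u,N \right)} = -30$ ($o{\left(u,N \right)} = -30 + 6 \cdot 0 \left(-1\right) 0 = -30 + 6 \cdot 0 \cdot 0 = -30 + 6 \cdot 0 = -30 + 0 = -30$)
$\frac{A{\left(-10 \right)} o{\left(9,0 \right)} \left(-86\right)}{-560691} = \frac{\frac{3}{-10} \left(-30\right) \left(-86\right)}{-560691} = 3 \left(- \frac{1}{10}\right) \left(-30\right) \left(-86\right) \left(- \frac{1}{560691}\right) = \left(- \frac{3}{10}\right) \left(-30\right) \left(-86\right) \left(- \frac{1}{560691}\right) = 9 \left(-86\right) \left(- \frac{1}{560691}\right) = \left(-774\right) \left(- \frac{1}{560691}\right) = \frac{86}{62299}$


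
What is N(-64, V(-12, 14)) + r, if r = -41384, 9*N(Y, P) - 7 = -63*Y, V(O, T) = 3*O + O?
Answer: -368417/9 ≈ -40935.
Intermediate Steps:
V(O, T) = 4*O
N(Y, P) = 7/9 - 7*Y (N(Y, P) = 7/9 + (-63*Y)/9 = 7/9 - 7*Y)
N(-64, V(-12, 14)) + r = (7/9 - 7*(-64)) - 41384 = (7/9 + 448) - 41384 = 4039/9 - 41384 = -368417/9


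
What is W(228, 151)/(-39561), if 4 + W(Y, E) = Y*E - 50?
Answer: -11458/13187 ≈ -0.86889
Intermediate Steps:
W(Y, E) = -54 + E*Y (W(Y, E) = -4 + (Y*E - 50) = -4 + (E*Y - 50) = -4 + (-50 + E*Y) = -54 + E*Y)
W(228, 151)/(-39561) = (-54 + 151*228)/(-39561) = (-54 + 34428)*(-1/39561) = 34374*(-1/39561) = -11458/13187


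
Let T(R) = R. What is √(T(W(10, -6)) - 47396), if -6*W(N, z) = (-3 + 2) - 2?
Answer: I*√189582/2 ≈ 217.71*I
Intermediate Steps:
W(N, z) = ½ (W(N, z) = -((-3 + 2) - 2)/6 = -(-1 - 2)/6 = -⅙*(-3) = ½)
√(T(W(10, -6)) - 47396) = √(½ - 47396) = √(-94791/2) = I*√189582/2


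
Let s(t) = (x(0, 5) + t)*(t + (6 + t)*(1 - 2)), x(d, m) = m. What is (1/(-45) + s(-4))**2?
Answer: 73441/2025 ≈ 36.267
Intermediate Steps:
s(t) = -30 - 6*t (s(t) = (5 + t)*(t + (6 + t)*(1 - 2)) = (5 + t)*(t + (6 + t)*(-1)) = (5 + t)*(t + (-6 - t)) = (5 + t)*(-6) = -30 - 6*t)
(1/(-45) + s(-4))**2 = (1/(-45) + (-30 - 6*(-4)))**2 = (-1/45 + (-30 + 24))**2 = (-1/45 - 6)**2 = (-271/45)**2 = 73441/2025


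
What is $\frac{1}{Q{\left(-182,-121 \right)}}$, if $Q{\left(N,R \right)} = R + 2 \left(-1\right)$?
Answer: $- \frac{1}{123} \approx -0.0081301$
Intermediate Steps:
$Q{\left(N,R \right)} = -2 + R$ ($Q{\left(N,R \right)} = R - 2 = -2 + R$)
$\frac{1}{Q{\left(-182,-121 \right)}} = \frac{1}{-2 - 121} = \frac{1}{-123} = - \frac{1}{123}$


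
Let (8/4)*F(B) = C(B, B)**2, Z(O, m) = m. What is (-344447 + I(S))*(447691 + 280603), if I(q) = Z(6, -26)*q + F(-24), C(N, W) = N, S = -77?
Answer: -249190890158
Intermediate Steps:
F(B) = B**2/2
I(q) = 288 - 26*q (I(q) = -26*q + (1/2)*(-24)**2 = -26*q + (1/2)*576 = -26*q + 288 = 288 - 26*q)
(-344447 + I(S))*(447691 + 280603) = (-344447 + (288 - 26*(-77)))*(447691 + 280603) = (-344447 + (288 + 2002))*728294 = (-344447 + 2290)*728294 = -342157*728294 = -249190890158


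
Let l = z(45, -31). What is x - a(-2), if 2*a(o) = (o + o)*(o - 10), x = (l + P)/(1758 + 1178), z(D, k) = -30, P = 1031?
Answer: -69463/2936 ≈ -23.659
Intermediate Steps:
l = -30
x = 1001/2936 (x = (-30 + 1031)/(1758 + 1178) = 1001/2936 ≈ 0.34094)
a(o) = o*(-10 + o) (a(o) = ((o + o)*(o - 10))/2 = ((2*o)*(-10 + o))/2 = (2*o*(-10 + o))/2 = o*(-10 + o))
x - a(-2) = 1001/2936 - (-2)*(-10 - 2) = 1001/2936 - (-2)*(-12) = 1001/2936 - 1*24 = 1001/2936 - 24 = -69463/2936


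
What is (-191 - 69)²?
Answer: 67600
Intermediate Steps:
(-191 - 69)² = (-260)² = 67600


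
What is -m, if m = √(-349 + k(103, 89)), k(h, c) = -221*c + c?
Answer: -I*√19929 ≈ -141.17*I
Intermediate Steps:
k(h, c) = -220*c
m = I*√19929 (m = √(-349 - 220*89) = √(-349 - 19580) = √(-19929) = I*√19929 ≈ 141.17*I)
-m = -I*√19929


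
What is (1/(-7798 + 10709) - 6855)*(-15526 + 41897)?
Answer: -526230773384/2911 ≈ -1.8077e+8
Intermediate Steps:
(1/(-7798 + 10709) - 6855)*(-15526 + 41897) = (1/2911 - 6855)*26371 = -19954904/2911*26371 = -526230773384/2911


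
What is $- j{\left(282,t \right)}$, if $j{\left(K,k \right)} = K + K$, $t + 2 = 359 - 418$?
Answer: $-564$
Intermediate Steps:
$t = -61$ ($t = -2 + \left(359 - 418\right) = -2 - 59 = -61$)
$j{\left(K,k \right)} = 2 K$
$- j{\left(282,t \right)} = - 2 \cdot 282 = \left(-1\right) 564 = -564$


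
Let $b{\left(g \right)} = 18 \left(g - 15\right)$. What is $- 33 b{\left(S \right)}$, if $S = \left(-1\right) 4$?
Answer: $11286$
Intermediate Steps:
$S = -4$
$b{\left(g \right)} = -270 + 18 g$ ($b{\left(g \right)} = 18 \left(-15 + g\right) = -270 + 18 g$)
$- 33 b{\left(S \right)} = - 33 \left(-270 + 18 \left(-4\right)\right) = - 33 \left(-270 - 72\right) = \left(-33\right) \left(-342\right) = 11286$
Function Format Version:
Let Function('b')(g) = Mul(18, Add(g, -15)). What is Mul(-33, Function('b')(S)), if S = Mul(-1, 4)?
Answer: 11286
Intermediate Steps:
S = -4
Function('b')(g) = Add(-270, Mul(18, g)) (Function('b')(g) = Mul(18, Add(-15, g)) = Add(-270, Mul(18, g)))
Mul(-33, Function('b')(S)) = Mul(-33, Add(-270, Mul(18, -4))) = Mul(-33, Add(-270, -72)) = Mul(-33, -342) = 11286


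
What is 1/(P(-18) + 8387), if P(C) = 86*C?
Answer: 1/6839 ≈ 0.00014622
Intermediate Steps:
1/(P(-18) + 8387) = 1/(86*(-18) + 8387) = 1/(-1548 + 8387) = 1/6839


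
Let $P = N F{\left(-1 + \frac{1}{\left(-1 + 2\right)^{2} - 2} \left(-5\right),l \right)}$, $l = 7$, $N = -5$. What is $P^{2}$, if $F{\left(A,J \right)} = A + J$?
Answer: $3025$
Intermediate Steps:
$P = -55$ ($P = - 5 \left(\left(-1 + \frac{1}{\left(-1 + 2\right)^{2} - 2} \left(-5\right)\right) + 7\right) = - 5 \left(\left(-1 + \frac{1}{1^{2} - 2} \left(-5\right)\right) + 7\right) = - 5 \left(\left(-1 + \frac{1}{1 - 2} \left(-5\right)\right) + 7\right) = - 5 \left(\left(-1 + \frac{1}{-1} \left(-5\right)\right) + 7\right) = - 5 \left(\left(-1 - -5\right) + 7\right) = - 5 \left(\left(-1 + 5\right) + 7\right) = - 5 \left(4 + 7\right) = \left(-5\right) 11 = -55$)
$P^{2} = \left(-55\right)^{2} = 3025$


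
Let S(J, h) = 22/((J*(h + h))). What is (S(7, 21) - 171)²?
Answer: 631315876/21609 ≈ 29215.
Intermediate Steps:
S(J, h) = 11/(J*h) (S(J, h) = 22/((J*(2*h))) = 22/((2*J*h)) = 22*(1/(2*J*h)) = 11/(J*h))
(S(7, 21) - 171)² = (11/(7*21) - 171)² = (11*(⅐)*(1/21) - 171)² = (11/147 - 171)² = (-25126/147)² = 631315876/21609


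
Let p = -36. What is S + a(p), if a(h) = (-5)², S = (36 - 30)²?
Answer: 61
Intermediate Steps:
S = 36 (S = 6² = 36)
a(h) = 25
S + a(p) = 36 + 25 = 61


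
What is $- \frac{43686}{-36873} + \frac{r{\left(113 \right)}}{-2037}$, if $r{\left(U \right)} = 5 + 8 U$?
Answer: $\frac{2054475}{2781863} \approx 0.73852$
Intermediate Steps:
$- \frac{43686}{-36873} + \frac{r{\left(113 \right)}}{-2037} = - \frac{43686}{-36873} + \frac{5 + 8 \cdot 113}{-2037} = \left(-43686\right) \left(- \frac{1}{36873}\right) + \left(5 + 904\right) \left(- \frac{1}{2037}\right) = \frac{4854}{4097} + 909 \left(- \frac{1}{2037}\right) = \frac{4854}{4097} - \frac{303}{679} = \frac{2054475}{2781863}$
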